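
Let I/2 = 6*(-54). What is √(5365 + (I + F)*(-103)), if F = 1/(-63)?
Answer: √31800790/21 ≈ 268.53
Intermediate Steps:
I = -648 (I = 2*(6*(-54)) = 2*(-324) = -648)
F = -1/63 ≈ -0.015873
√(5365 + (I + F)*(-103)) = √(5365 + (-648 - 1/63)*(-103)) = √(5365 - 40825/63*(-103)) = √(5365 + 4204975/63) = √(4542970/63) = √31800790/21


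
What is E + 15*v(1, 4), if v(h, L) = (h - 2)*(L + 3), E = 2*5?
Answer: -95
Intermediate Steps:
E = 10
v(h, L) = (-2 + h)*(3 + L)
E + 15*v(1, 4) = 10 + 15*(-6 - 2*4 + 3*1 + 4*1) = 10 + 15*(-6 - 8 + 3 + 4) = 10 + 15*(-7) = 10 - 105 = -95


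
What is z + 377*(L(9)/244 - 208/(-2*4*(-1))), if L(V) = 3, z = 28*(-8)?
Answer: -2445213/244 ≈ -10021.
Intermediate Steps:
z = -224
z + 377*(L(9)/244 - 208/(-2*4*(-1))) = -224 + 377*(3/244 - 208/(-2*4*(-1))) = -224 + 377*(3*(1/244) - 208/((-8*(-1)))) = -224 + 377*(3/244 - 208/8) = -224 + 377*(3/244 - 208*1/8) = -224 + 377*(3/244 - 26) = -224 + 377*(-6341/244) = -224 - 2390557/244 = -2445213/244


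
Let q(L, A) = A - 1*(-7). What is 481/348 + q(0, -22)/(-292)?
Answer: 18209/12702 ≈ 1.4336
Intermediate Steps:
q(L, A) = 7 + A (q(L, A) = A + 7 = 7 + A)
481/348 + q(0, -22)/(-292) = 481/348 + (7 - 22)/(-292) = 481*(1/348) - 15*(-1/292) = 481/348 + 15/292 = 18209/12702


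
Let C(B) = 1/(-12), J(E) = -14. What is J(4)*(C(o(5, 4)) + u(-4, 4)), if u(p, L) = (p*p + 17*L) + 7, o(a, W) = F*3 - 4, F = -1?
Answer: -7637/6 ≈ -1272.8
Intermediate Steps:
o(a, W) = -7 (o(a, W) = -1*3 - 4 = -3 - 4 = -7)
C(B) = -1/12
u(p, L) = 7 + p² + 17*L (u(p, L) = (p² + 17*L) + 7 = 7 + p² + 17*L)
J(4)*(C(o(5, 4)) + u(-4, 4)) = -14*(-1/12 + (7 + (-4)² + 17*4)) = -14*(-1/12 + (7 + 16 + 68)) = -14*(-1/12 + 91) = -14*1091/12 = -7637/6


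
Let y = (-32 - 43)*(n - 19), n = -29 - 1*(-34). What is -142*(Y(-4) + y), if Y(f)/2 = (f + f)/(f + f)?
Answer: -149384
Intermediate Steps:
n = 5 (n = -29 + 34 = 5)
Y(f) = 2 (Y(f) = 2*((f + f)/(f + f)) = 2*((2*f)/((2*f))) = 2*((2*f)*(1/(2*f))) = 2*1 = 2)
y = 1050 (y = (-32 - 43)*(5 - 19) = -75*(-14) = 1050)
-142*(Y(-4) + y) = -142*(2 + 1050) = -142*1052 = -149384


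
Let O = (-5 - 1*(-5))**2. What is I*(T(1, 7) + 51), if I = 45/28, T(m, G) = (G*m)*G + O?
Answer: 1125/7 ≈ 160.71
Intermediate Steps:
O = 0 (O = (-5 + 5)**2 = 0**2 = 0)
T(m, G) = m*G**2 (T(m, G) = (G*m)*G + 0 = m*G**2 + 0 = m*G**2)
I = 45/28 (I = 45*(1/28) = 45/28 ≈ 1.6071)
I*(T(1, 7) + 51) = 45*(1*7**2 + 51)/28 = 45*(1*49 + 51)/28 = 45*(49 + 51)/28 = (45/28)*100 = 1125/7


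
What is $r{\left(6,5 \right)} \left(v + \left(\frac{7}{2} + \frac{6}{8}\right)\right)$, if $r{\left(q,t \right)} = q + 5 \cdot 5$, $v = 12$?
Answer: $\frac{2015}{4} \approx 503.75$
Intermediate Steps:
$r{\left(q,t \right)} = 25 + q$ ($r{\left(q,t \right)} = q + 25 = 25 + q$)
$r{\left(6,5 \right)} \left(v + \left(\frac{7}{2} + \frac{6}{8}\right)\right) = \left(25 + 6\right) \left(12 + \left(\frac{7}{2} + \frac{6}{8}\right)\right) = 31 \left(12 + \left(7 \cdot \frac{1}{2} + 6 \cdot \frac{1}{8}\right)\right) = 31 \left(12 + \left(\frac{7}{2} + \frac{3}{4}\right)\right) = 31 \left(12 + \frac{17}{4}\right) = 31 \cdot \frac{65}{4} = \frac{2015}{4}$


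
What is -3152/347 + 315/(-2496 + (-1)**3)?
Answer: -7979849/866459 ≈ -9.2097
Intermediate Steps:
-3152/347 + 315/(-2496 + (-1)**3) = -3152*1/347 + 315/(-2496 - 1) = -3152/347 + 315/(-2497) = -3152/347 + 315*(-1/2497) = -3152/347 - 315/2497 = -7979849/866459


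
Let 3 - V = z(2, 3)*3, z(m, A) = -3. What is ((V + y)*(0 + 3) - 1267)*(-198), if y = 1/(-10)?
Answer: 1218987/5 ≈ 2.4380e+5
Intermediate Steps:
V = 12 (V = 3 - (-3)*3 = 3 - 1*(-9) = 3 + 9 = 12)
y = -⅒ ≈ -0.10000
((V + y)*(0 + 3) - 1267)*(-198) = ((12 - ⅒)*(0 + 3) - 1267)*(-198) = ((119/10)*3 - 1267)*(-198) = (357/10 - 1267)*(-198) = -12313/10*(-198) = 1218987/5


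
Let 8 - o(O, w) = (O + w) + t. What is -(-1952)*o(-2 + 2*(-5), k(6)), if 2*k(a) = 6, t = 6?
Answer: 21472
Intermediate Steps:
k(a) = 3 (k(a) = (½)*6 = 3)
o(O, w) = 2 - O - w (o(O, w) = 8 - ((O + w) + 6) = 8 - (6 + O + w) = 8 + (-6 - O - w) = 2 - O - w)
-(-1952)*o(-2 + 2*(-5), k(6)) = -(-1952)*(2 - (-2 + 2*(-5)) - 1*3) = -(-1952)*(2 - (-2 - 10) - 3) = -(-1952)*(2 - 1*(-12) - 3) = -(-1952)*(2 + 12 - 3) = -(-1952)*11 = -1952*(-11) = 21472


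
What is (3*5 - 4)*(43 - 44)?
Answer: -11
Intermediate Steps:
(3*5 - 4)*(43 - 44) = (15 - 4)*(-1) = 11*(-1) = -11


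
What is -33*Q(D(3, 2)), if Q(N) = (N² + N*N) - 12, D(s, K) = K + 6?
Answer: -3828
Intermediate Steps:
D(s, K) = 6 + K
Q(N) = -12 + 2*N² (Q(N) = (N² + N²) - 12 = 2*N² - 12 = -12 + 2*N²)
-33*Q(D(3, 2)) = -33*(-12 + 2*(6 + 2)²) = -33*(-12 + 2*8²) = -33*(-12 + 2*64) = -33*(-12 + 128) = -33*116 = -3828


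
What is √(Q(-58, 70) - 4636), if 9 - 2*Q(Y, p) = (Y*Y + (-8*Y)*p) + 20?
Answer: I*√90254/2 ≈ 150.21*I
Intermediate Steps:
Q(Y, p) = -11/2 - Y²/2 + 4*Y*p (Q(Y, p) = 9/2 - ((Y*Y + (-8*Y)*p) + 20)/2 = 9/2 - ((Y² - 8*Y*p) + 20)/2 = 9/2 - (20 + Y² - 8*Y*p)/2 = 9/2 + (-10 - Y²/2 + 4*Y*p) = -11/2 - Y²/2 + 4*Y*p)
√(Q(-58, 70) - 4636) = √((-11/2 - ½*(-58)² + 4*(-58)*70) - 4636) = √((-11/2 - ½*3364 - 16240) - 4636) = √((-11/2 - 1682 - 16240) - 4636) = √(-35855/2 - 4636) = √(-45127/2) = I*√90254/2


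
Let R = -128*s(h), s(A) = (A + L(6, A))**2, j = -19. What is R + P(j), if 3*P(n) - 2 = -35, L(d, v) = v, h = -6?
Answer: -18443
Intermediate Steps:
s(A) = 4*A**2 (s(A) = (A + A)**2 = (2*A)**2 = 4*A**2)
P(n) = -11 (P(n) = 2/3 + (1/3)*(-35) = 2/3 - 35/3 = -11)
R = -18432 (R = -512*(-6)**2 = -512*36 = -128*144 = -18432)
R + P(j) = -18432 - 11 = -18443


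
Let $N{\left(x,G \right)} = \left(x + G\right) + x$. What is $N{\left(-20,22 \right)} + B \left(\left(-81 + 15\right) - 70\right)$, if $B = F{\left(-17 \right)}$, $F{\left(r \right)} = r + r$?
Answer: $4606$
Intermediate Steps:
$F{\left(r \right)} = 2 r$
$B = -34$ ($B = 2 \left(-17\right) = -34$)
$N{\left(x,G \right)} = G + 2 x$ ($N{\left(x,G \right)} = \left(G + x\right) + x = G + 2 x$)
$N{\left(-20,22 \right)} + B \left(\left(-81 + 15\right) - 70\right) = \left(22 + 2 \left(-20\right)\right) - 34 \left(\left(-81 + 15\right) - 70\right) = \left(22 - 40\right) - 34 \left(-66 - 70\right) = -18 - -4624 = -18 + 4624 = 4606$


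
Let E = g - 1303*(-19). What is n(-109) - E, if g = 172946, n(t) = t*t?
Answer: -185822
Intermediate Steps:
n(t) = t²
E = 197703 (E = 172946 - 1303*(-19) = 172946 + 24757 = 197703)
n(-109) - E = (-109)² - 1*197703 = 11881 - 197703 = -185822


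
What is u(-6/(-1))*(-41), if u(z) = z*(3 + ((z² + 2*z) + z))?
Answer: -14022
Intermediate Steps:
u(z) = z*(3 + z² + 3*z) (u(z) = z*(3 + (z² + 3*z)) = z*(3 + z² + 3*z))
u(-6/(-1))*(-41) = ((-6/(-1))*(3 + (-6/(-1))² + 3*(-6/(-1))))*(-41) = ((-6*(-1))*(3 + (-6*(-1))² + 3*(-6*(-1))))*(-41) = (6*(3 + 6² + 3*6))*(-41) = (6*(3 + 36 + 18))*(-41) = (6*57)*(-41) = 342*(-41) = -14022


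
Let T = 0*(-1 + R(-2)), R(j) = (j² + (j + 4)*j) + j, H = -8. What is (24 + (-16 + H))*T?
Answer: 0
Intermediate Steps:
R(j) = j + j² + j*(4 + j) (R(j) = (j² + (4 + j)*j) + j = (j² + j*(4 + j)) + j = j + j² + j*(4 + j))
T = 0 (T = 0*(-1 - 2*(5 + 2*(-2))) = 0*(-1 - 2*(5 - 4)) = 0*(-1 - 2*1) = 0*(-1 - 2) = 0*(-3) = 0)
(24 + (-16 + H))*T = (24 + (-16 - 8))*0 = (24 - 24)*0 = 0*0 = 0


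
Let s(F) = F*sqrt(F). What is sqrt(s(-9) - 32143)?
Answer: sqrt(-32143 - 27*I) ≈ 0.0753 - 179.28*I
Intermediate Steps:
s(F) = F**(3/2)
sqrt(s(-9) - 32143) = sqrt((-9)**(3/2) - 32143) = sqrt(-27*I - 32143) = sqrt(-32143 - 27*I)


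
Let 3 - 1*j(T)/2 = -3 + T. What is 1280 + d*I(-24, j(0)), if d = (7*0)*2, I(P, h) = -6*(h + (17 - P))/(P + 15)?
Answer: 1280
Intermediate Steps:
j(T) = 12 - 2*T (j(T) = 6 - 2*(-3 + T) = 6 + (6 - 2*T) = 12 - 2*T)
I(P, h) = -6*(17 + h - P)/(15 + P)
d = 0 (d = 0*2 = 0)
1280 + d*I(-24, j(0)) = 1280 + 0*(6*(-17 - 24 - (12 - 2*0))/(15 - 24)) = 1280 + 0*(6*(-17 - 24 - (12 + 0))/(-9)) = 1280 + 0*(6*(-⅑)*(-17 - 24 - 1*12)) = 1280 + 0*(6*(-⅑)*(-17 - 24 - 12)) = 1280 + 0*(6*(-⅑)*(-53)) = 1280 + 0*(106/3) = 1280 + 0 = 1280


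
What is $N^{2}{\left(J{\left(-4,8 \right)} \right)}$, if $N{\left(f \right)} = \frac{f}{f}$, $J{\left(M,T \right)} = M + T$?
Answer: $1$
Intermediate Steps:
$N{\left(f \right)} = 1$
$N^{2}{\left(J{\left(-4,8 \right)} \right)} = 1^{2} = 1$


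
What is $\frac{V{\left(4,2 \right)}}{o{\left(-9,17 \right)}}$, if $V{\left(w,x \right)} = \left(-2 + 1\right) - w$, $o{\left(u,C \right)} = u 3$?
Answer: $\frac{5}{27} \approx 0.18519$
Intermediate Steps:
$o{\left(u,C \right)} = 3 u$
$V{\left(w,x \right)} = -1 - w$
$\frac{V{\left(4,2 \right)}}{o{\left(-9,17 \right)}} = \frac{-1 - 4}{3 \left(-9\right)} = \frac{-1 - 4}{-27} = \left(-5\right) \left(- \frac{1}{27}\right) = \frac{5}{27}$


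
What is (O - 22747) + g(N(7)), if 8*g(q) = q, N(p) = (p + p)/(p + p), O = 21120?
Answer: -13015/8 ≈ -1626.9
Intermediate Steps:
N(p) = 1 (N(p) = (2*p)/((2*p)) = (2*p)*(1/(2*p)) = 1)
g(q) = q/8
(O - 22747) + g(N(7)) = (21120 - 22747) + (⅛)*1 = -1627 + ⅛ = -13015/8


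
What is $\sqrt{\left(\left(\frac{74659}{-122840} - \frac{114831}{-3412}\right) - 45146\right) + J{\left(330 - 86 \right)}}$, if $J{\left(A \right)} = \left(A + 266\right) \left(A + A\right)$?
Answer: $\frac{\sqrt{559308782433787289690}}{52391260} \approx 451.41$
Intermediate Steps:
$J{\left(A \right)} = 2 A \left(266 + A\right)$ ($J{\left(A \right)} = \left(266 + A\right) 2 A = 2 A \left(266 + A\right)$)
$\sqrt{\left(\left(\frac{74659}{-122840} - \frac{114831}{-3412}\right) - 45146\right) + J{\left(330 - 86 \right)}} = \sqrt{\left(\left(\frac{74659}{-122840} - \frac{114831}{-3412}\right) - 45146\right) + 2 \left(330 - 86\right) \left(266 + \left(330 - 86\right)\right)} = \sqrt{\left(\left(74659 \left(- \frac{1}{122840}\right) - - \frac{114831}{3412}\right) - 45146\right) + 2 \cdot 244 \left(266 + 244\right)} = \sqrt{\left(\left(- \frac{74659}{122840} + \frac{114831}{3412}\right) - 45146\right) + 2 \cdot 244 \cdot 510} = \sqrt{\left(\frac{3462775883}{104782520} - 45146\right) + 248880} = \sqrt{- \frac{4727048872037}{104782520} + 248880} = \sqrt{\frac{21351224705563}{104782520}} = \frac{\sqrt{559308782433787289690}}{52391260}$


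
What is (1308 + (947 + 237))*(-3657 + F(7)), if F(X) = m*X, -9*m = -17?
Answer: -81722648/9 ≈ -9.0803e+6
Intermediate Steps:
m = 17/9 (m = -⅑*(-17) = 17/9 ≈ 1.8889)
F(X) = 17*X/9
(1308 + (947 + 237))*(-3657 + F(7)) = (1308 + (947 + 237))*(-3657 + (17/9)*7) = (1308 + 1184)*(-3657 + 119/9) = 2492*(-32794/9) = -81722648/9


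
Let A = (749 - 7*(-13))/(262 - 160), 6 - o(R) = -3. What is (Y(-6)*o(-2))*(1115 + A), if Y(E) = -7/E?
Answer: 400995/34 ≈ 11794.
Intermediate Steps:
o(R) = 9 (o(R) = 6 - 1*(-3) = 6 + 3 = 9)
A = 140/17 (A = (749 + 91)/102 = 840*(1/102) = 140/17 ≈ 8.2353)
(Y(-6)*o(-2))*(1115 + A) = (-7/(-6)*9)*(1115 + 140/17) = (-7*(-1/6)*9)*(19095/17) = ((7/6)*9)*(19095/17) = (21/2)*(19095/17) = 400995/34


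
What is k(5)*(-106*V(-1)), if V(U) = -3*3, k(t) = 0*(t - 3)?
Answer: 0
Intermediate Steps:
k(t) = 0 (k(t) = 0*(-3 + t) = 0)
V(U) = -9
k(5)*(-106*V(-1)) = 0*(-106*(-9)) = 0*954 = 0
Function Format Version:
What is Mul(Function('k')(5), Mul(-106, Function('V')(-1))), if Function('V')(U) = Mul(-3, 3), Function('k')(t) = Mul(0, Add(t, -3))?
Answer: 0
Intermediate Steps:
Function('k')(t) = 0 (Function('k')(t) = Mul(0, Add(-3, t)) = 0)
Function('V')(U) = -9
Mul(Function('k')(5), Mul(-106, Function('V')(-1))) = Mul(0, Mul(-106, -9)) = Mul(0, 954) = 0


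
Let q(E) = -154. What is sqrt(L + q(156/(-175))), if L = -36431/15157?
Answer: 3*I*sqrt(3992368957)/15157 ≈ 12.506*I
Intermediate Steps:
L = -36431/15157 (L = -36431*1/15157 = -36431/15157 ≈ -2.4036)
sqrt(L + q(156/(-175))) = sqrt(-36431/15157 - 154) = sqrt(-2370609/15157) = 3*I*sqrt(3992368957)/15157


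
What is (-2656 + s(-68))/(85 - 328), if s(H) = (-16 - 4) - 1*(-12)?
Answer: 296/27 ≈ 10.963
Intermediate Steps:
s(H) = -8 (s(H) = -20 + 12 = -8)
(-2656 + s(-68))/(85 - 328) = (-2656 - 8)/(85 - 328) = -2664/(-243) = -2664*(-1/243) = 296/27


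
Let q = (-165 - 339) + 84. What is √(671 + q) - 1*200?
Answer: -200 + √251 ≈ -184.16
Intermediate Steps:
q = -420 (q = -504 + 84 = -420)
√(671 + q) - 1*200 = √(671 - 420) - 1*200 = √251 - 200 = -200 + √251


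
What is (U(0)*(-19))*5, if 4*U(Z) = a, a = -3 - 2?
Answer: 475/4 ≈ 118.75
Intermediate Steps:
a = -5
U(Z) = -5/4 (U(Z) = (¼)*(-5) = -5/4)
(U(0)*(-19))*5 = -5/4*(-19)*5 = (95/4)*5 = 475/4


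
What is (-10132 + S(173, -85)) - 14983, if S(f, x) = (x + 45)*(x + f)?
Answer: -28635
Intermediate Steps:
S(f, x) = (45 + x)*(f + x)
(-10132 + S(173, -85)) - 14983 = (-10132 + ((-85)² + 45*173 + 45*(-85) + 173*(-85))) - 14983 = (-10132 + (7225 + 7785 - 3825 - 14705)) - 14983 = (-10132 - 3520) - 14983 = -13652 - 14983 = -28635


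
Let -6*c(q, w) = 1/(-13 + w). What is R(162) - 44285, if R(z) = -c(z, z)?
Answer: -39590789/894 ≈ -44285.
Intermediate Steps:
c(q, w) = -1/(6*(-13 + w))
R(z) = 1/(-78 + 6*z) (R(z) = -(-1)/(-78 + 6*z) = 1/(-78 + 6*z))
R(162) - 44285 = 1/(6*(-13 + 162)) - 44285 = (1/6)/149 - 44285 = (1/6)*(1/149) - 44285 = 1/894 - 44285 = -39590789/894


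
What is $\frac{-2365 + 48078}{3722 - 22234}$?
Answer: $- \frac{45713}{18512} \approx -2.4694$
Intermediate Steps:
$\frac{-2365 + 48078}{3722 - 22234} = \frac{45713}{-18512} = 45713 \left(- \frac{1}{18512}\right) = - \frac{45713}{18512}$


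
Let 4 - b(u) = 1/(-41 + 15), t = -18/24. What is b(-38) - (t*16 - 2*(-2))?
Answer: 313/26 ≈ 12.038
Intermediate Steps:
t = -3/4 (t = -18*1/24 = -3/4 ≈ -0.75000)
b(u) = 105/26 (b(u) = 4 - 1/(-41 + 15) = 4 - 1/(-26) = 4 - 1*(-1/26) = 4 + 1/26 = 105/26)
b(-38) - (t*16 - 2*(-2)) = 105/26 - (-3/4*16 - 2*(-2)) = 105/26 - (-12 + 4) = 105/26 - 1*(-8) = 105/26 + 8 = 313/26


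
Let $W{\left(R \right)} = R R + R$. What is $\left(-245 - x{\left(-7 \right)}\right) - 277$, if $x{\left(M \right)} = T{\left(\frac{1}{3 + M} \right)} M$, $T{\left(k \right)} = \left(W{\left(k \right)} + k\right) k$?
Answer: $- \frac{33359}{64} \approx -521.23$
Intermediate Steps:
$W{\left(R \right)} = R + R^{2}$ ($W{\left(R \right)} = R^{2} + R = R + R^{2}$)
$T{\left(k \right)} = k \left(k + k \left(1 + k\right)\right)$ ($T{\left(k \right)} = \left(k \left(1 + k\right) + k\right) k = \left(k + k \left(1 + k\right)\right) k = k \left(k + k \left(1 + k\right)\right)$)
$x{\left(M \right)} = \frac{M \left(2 + \frac{1}{3 + M}\right)}{\left(3 + M\right)^{2}}$ ($x{\left(M \right)} = \left(\frac{1}{3 + M}\right)^{2} \left(2 + \frac{1}{3 + M}\right) M = \frac{2 + \frac{1}{3 + M}}{\left(3 + M\right)^{2}} M = \frac{M \left(2 + \frac{1}{3 + M}\right)}{\left(3 + M\right)^{2}}$)
$\left(-245 - x{\left(-7 \right)}\right) - 277 = \left(-245 - - \frac{7 \left(7 + 2 \left(-7\right)\right)}{\left(3 - 7\right)^{3}}\right) - 277 = \left(-245 - - \frac{7 \left(7 - 14\right)}{-64}\right) - 277 = \left(-245 - \left(-7\right) \left(- \frac{1}{64}\right) \left(-7\right)\right) - 277 = \left(-245 - - \frac{49}{64}\right) - 277 = \left(-245 + \frac{49}{64}\right) - 277 = - \frac{15631}{64} - 277 = - \frac{33359}{64}$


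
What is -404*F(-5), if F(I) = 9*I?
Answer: 18180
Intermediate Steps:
-404*F(-5) = -3636*(-5) = -404*(-45) = 18180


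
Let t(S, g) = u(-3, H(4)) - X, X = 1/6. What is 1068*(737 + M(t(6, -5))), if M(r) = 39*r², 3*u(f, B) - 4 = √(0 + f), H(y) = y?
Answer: 829925 + 32396*I*√3 ≈ 8.2993e+5 + 56112.0*I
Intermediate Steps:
u(f, B) = 4/3 + √f/3 (u(f, B) = 4/3 + √(0 + f)/3 = 4/3 + √f/3)
X = ⅙ ≈ 0.16667
t(S, g) = 7/6 + I*√3/3 (t(S, g) = (4/3 + √(-3)/3) - 1*⅙ = (4/3 + (I*√3)/3) - ⅙ = (4/3 + I*√3/3) - ⅙ = 7/6 + I*√3/3)
1068*(737 + M(t(6, -5))) = 1068*(737 + 39*(7/6 + I*√3/3)²) = 787116 + 41652*(7/6 + I*√3/3)²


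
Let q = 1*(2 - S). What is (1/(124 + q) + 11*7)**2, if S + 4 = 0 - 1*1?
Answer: 101767744/17161 ≈ 5930.2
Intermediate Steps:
S = -5 (S = -4 + (0 - 1*1) = -4 + (0 - 1) = -4 - 1 = -5)
q = 7 (q = 1*(2 - 1*(-5)) = 1*(2 + 5) = 1*7 = 7)
(1/(124 + q) + 11*7)**2 = (1/(124 + 7) + 11*7)**2 = (1/131 + 77)**2 = (10088/131)**2 = 101767744/17161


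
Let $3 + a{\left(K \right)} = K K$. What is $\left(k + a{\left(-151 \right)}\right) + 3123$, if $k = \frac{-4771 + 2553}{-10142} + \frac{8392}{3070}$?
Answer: $\frac{201791655416}{7783985} \approx 25924.0$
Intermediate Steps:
$a{\left(K \right)} = -3 + K^{2}$ ($a{\left(K \right)} = -3 + K K = -3 + K^{2}$)
$k = \frac{22980231}{7783985}$ ($k = \left(-2218\right) \left(- \frac{1}{10142}\right) + 8392 \cdot \frac{1}{3070} = \frac{1109}{5071} + \frac{4196}{1535} = \frac{22980231}{7783985} \approx 2.9522$)
$\left(k + a{\left(-151 \right)}\right) + 3123 = \left(\frac{22980231}{7783985} - \left(3 - \left(-151\right)^{2}\right)\right) + 3123 = \left(\frac{22980231}{7783985} + \left(-3 + 22801\right)\right) + 3123 = \left(\frac{22980231}{7783985} + 22798\right) + 3123 = \frac{177482270261}{7783985} + 3123 = \frac{201791655416}{7783985}$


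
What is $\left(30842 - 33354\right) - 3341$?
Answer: $-5853$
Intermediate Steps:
$\left(30842 - 33354\right) - 3341 = -2512 - 3341 = -5853$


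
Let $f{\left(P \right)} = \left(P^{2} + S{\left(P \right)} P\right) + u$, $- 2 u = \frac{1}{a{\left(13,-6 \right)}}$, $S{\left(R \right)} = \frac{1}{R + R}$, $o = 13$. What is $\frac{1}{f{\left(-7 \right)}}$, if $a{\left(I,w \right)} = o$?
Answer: $\frac{13}{643} \approx 0.020218$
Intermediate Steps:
$S{\left(R \right)} = \frac{1}{2 R}$
$a{\left(I,w \right)} = 13$
$u = - \frac{1}{26}$ ($u = - \frac{1}{2 \cdot 13} = \left(- \frac{1}{2}\right) \frac{1}{13} = - \frac{1}{26} \approx -0.038462$)
$f{\left(P \right)} = \frac{6}{13} + P^{2}$ ($f{\left(P \right)} = \left(P^{2} + \frac{1}{2 P} P\right) - \frac{1}{26} = \left(P^{2} + \frac{1}{2}\right) - \frac{1}{26} = \left(\frac{1}{2} + P^{2}\right) - \frac{1}{26} = \frac{6}{13} + P^{2}$)
$\frac{1}{f{\left(-7 \right)}} = \frac{1}{\frac{6}{13} + \left(-7\right)^{2}} = \frac{1}{\frac{6}{13} + 49} = \frac{1}{\frac{643}{13}} = \frac{13}{643}$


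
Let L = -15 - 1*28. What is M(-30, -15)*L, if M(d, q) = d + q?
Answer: 1935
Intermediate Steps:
L = -43 (L = -15 - 28 = -43)
M(-30, -15)*L = (-30 - 15)*(-43) = -45*(-43) = 1935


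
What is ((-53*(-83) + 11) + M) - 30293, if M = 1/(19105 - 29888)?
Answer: -279096390/10783 ≈ -25883.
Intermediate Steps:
M = -1/10783 (M = 1/(-10783) = -1/10783 ≈ -9.2739e-5)
((-53*(-83) + 11) + M) - 30293 = ((-53*(-83) + 11) - 1/10783) - 30293 = ((4399 + 11) - 1/10783) - 30293 = (4410 - 1/10783) - 30293 = 47553029/10783 - 30293 = -279096390/10783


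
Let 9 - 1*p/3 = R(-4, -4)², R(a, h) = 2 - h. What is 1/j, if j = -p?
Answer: 1/81 ≈ 0.012346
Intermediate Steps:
p = -81 (p = 27 - 3*(2 - 1*(-4))² = 27 - 3*(2 + 4)² = 27 - 3*6² = 27 - 3*36 = 27 - 108 = -81)
j = 81 (j = -1*(-81) = 81)
1/j = 1/81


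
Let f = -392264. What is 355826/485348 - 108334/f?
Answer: 24019677537/23798068484 ≈ 1.0093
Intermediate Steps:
355826/485348 - 108334/f = 355826/485348 - 108334/(-392264) = 355826*(1/485348) - 108334*(-1/392264) = 177913/242674 + 54167/196132 = 24019677537/23798068484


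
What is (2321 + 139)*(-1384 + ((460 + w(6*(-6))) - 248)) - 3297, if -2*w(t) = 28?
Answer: -2920857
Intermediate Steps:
w(t) = -14 (w(t) = -½*28 = -14)
(2321 + 139)*(-1384 + ((460 + w(6*(-6))) - 248)) - 3297 = (2321 + 139)*(-1384 + ((460 - 14) - 248)) - 3297 = 2460*(-1384 + (446 - 248)) - 3297 = 2460*(-1384 + 198) - 3297 = 2460*(-1186) - 3297 = -2917560 - 3297 = -2920857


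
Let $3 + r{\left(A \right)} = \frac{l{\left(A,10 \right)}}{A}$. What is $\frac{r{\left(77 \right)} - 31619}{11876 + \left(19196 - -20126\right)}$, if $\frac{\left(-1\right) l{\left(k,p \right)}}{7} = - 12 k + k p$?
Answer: $- \frac{5268}{8533} \approx -0.61737$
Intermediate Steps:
$l{\left(k,p \right)} = 84 k - 7 k p$ ($l{\left(k,p \right)} = - 7 \left(- 12 k + k p\right) = 84 k - 7 k p$)
$r{\left(A \right)} = 11$ ($r{\left(A \right)} = -3 + \frac{7 A \left(12 - 10\right)}{A} = -3 + \frac{7 A 2}{A} = -3 + \frac{14 A}{A} = -3 + 14 = 11$)
$\frac{r{\left(77 \right)} - 31619}{11876 + \left(19196 - -20126\right)} = \frac{11 - 31619}{11876 + \left(19196 - -20126\right)} = - \frac{31608}{11876 + \left(19196 + 20126\right)} = - \frac{31608}{11876 + 39322} = - \frac{31608}{51198} = \left(-31608\right) \frac{1}{51198} = - \frac{5268}{8533}$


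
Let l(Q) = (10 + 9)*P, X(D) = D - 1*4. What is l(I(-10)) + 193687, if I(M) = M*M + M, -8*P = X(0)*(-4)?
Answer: 193649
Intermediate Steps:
X(D) = -4 + D (X(D) = D - 4 = -4 + D)
P = -2 (P = -(-4 + 0)*(-4)/8 = -(-1)*(-4)/2 = -⅛*16 = -2)
I(M) = M + M² (I(M) = M² + M = M + M²)
l(Q) = -38 (l(Q) = (10 + 9)*(-2) = 19*(-2) = -38)
l(I(-10)) + 193687 = -38 + 193687 = 193649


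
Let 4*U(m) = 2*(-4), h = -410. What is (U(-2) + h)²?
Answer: 169744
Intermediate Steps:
U(m) = -2 (U(m) = (2*(-4))/4 = (¼)*(-8) = -2)
(U(-2) + h)² = (-2 - 410)² = (-412)² = 169744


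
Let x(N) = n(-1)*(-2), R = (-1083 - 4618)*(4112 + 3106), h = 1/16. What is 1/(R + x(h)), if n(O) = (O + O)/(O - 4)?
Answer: -5/205749094 ≈ -2.4301e-8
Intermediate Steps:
h = 1/16 ≈ 0.062500
n(O) = 2*O/(-4 + O) (n(O) = (2*O)/(-4 + O) = 2*O/(-4 + O))
R = -41149818 (R = -5701*7218 = -41149818)
x(N) = -⅘ (x(N) = (2*(-1)/(-4 - 1))*(-2) = (2*(-1)/(-5))*(-2) = (2*(-1)*(-⅕))*(-2) = (⅖)*(-2) = -⅘)
1/(R + x(h)) = 1/(-41149818 - ⅘) = 1/(-205749094/5) = -5/205749094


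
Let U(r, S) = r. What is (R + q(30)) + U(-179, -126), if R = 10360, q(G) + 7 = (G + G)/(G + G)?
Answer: 10175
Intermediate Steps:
q(G) = -6 (q(G) = -7 + (G + G)/(G + G) = -7 + (2*G)/((2*G)) = -7 + (2*G)*(1/(2*G)) = -7 + 1 = -6)
(R + q(30)) + U(-179, -126) = (10360 - 6) - 179 = 10354 - 179 = 10175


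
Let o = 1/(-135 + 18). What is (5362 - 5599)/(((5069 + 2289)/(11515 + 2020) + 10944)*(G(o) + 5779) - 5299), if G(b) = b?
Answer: -375312015/100151496662611 ≈ -3.7474e-6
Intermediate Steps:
o = -1/117 (o = 1/(-117) = -1/117 ≈ -0.0085470)
(5362 - 5599)/(((5069 + 2289)/(11515 + 2020) + 10944)*(G(o) + 5779) - 5299) = (5362 - 5599)/(((5069 + 2289)/(11515 + 2020) + 10944)*(-1/117 + 5779) - 5299) = -237/((7358/13535 + 10944)*(676142/117) - 5299) = -237/((148134398/13535)*(676142/117) - 5299) = -237/(100159888132516/1583595 - 5299) = -237/100151496662611/1583595 = -237*1583595/100151496662611 = -375312015/100151496662611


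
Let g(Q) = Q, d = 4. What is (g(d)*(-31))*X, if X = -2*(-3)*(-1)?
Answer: 744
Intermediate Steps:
X = -6 (X = 6*(-1) = -6)
(g(d)*(-31))*X = (4*(-31))*(-6) = -124*(-6) = 744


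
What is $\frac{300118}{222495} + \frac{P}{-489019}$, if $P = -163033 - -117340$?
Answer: $\frac{1724504047}{1195651455} \approx 1.4423$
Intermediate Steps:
$P = -45693$ ($P = -163033 + 117340 = -45693$)
$\frac{300118}{222495} + \frac{P}{-489019} = \frac{300118}{222495} - \frac{45693}{-489019} = 300118 \cdot \frac{1}{222495} - - \frac{45693}{489019} = \frac{3298}{2445} + \frac{45693}{489019} = \frac{1724504047}{1195651455}$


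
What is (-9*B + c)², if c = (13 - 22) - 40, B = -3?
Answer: 484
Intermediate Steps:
c = -49 (c = -9 - 40 = -49)
(-9*B + c)² = (-9*(-3) - 49)² = (27 - 49)² = (-22)² = 484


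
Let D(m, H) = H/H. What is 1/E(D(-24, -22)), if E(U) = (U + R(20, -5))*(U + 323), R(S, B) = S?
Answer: 1/6804 ≈ 0.00014697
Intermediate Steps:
D(m, H) = 1
E(U) = (20 + U)*(323 + U) (E(U) = (U + 20)*(U + 323) = (20 + U)*(323 + U))
1/E(D(-24, -22)) = 1/(6460 + 1² + 343*1) = 1/(6460 + 1 + 343) = 1/6804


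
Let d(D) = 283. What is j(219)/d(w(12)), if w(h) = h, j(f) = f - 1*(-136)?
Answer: 355/283 ≈ 1.2544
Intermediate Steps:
j(f) = 136 + f (j(f) = f + 136 = 136 + f)
j(219)/d(w(12)) = (136 + 219)/283 = 355*(1/283) = 355/283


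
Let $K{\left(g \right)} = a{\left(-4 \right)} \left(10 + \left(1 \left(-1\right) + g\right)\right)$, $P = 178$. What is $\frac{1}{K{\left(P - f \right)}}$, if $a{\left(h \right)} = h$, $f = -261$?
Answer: $- \frac{1}{1792} \approx -0.00055804$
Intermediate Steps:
$K{\left(g \right)} = -36 - 4 g$ ($K{\left(g \right)} = - 4 \left(10 + \left(1 \left(-1\right) + g\right)\right) = - 4 \left(10 + \left(-1 + g\right)\right) = - 4 \left(9 + g\right) = -36 - 4 g$)
$\frac{1}{K{\left(P - f \right)}} = \frac{1}{-36 - 4 \left(178 - -261\right)} = \frac{1}{-36 - 4 \left(178 + 261\right)} = \frac{1}{-36 - 1756} = \frac{1}{-1792} = - \frac{1}{1792}$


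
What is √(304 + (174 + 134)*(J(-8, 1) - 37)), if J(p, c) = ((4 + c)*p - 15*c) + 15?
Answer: 2*I*√5853 ≈ 153.01*I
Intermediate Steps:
J(p, c) = 15 - 15*c + p*(4 + c) (J(p, c) = (p*(4 + c) - 15*c) + 15 = (-15*c + p*(4 + c)) + 15 = 15 - 15*c + p*(4 + c))
√(304 + (174 + 134)*(J(-8, 1) - 37)) = √(304 + (174 + 134)*((15 - 15*1 + 4*(-8) + 1*(-8)) - 37)) = √(304 + 308*((15 - 15 - 32 - 8) - 37)) = √(304 + 308*(-40 - 37)) = √(304 + 308*(-77)) = √(304 - 23716) = √(-23412) = 2*I*√5853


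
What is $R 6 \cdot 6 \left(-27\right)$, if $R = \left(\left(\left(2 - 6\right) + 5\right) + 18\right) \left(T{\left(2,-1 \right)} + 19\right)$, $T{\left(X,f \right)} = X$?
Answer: $-387828$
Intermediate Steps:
$R = 399$ ($R = \left(\left(\left(2 - 6\right) + 5\right) + 18\right) \left(2 + 19\right) = \left(\left(-4 + 5\right) + 18\right) 21 = \left(1 + 18\right) 21 = 19 \cdot 21 = 399$)
$R 6 \cdot 6 \left(-27\right) = 399 \cdot 6 \cdot 6 \left(-27\right) = 399 \cdot 36 \left(-27\right) = 14364 \left(-27\right) = -387828$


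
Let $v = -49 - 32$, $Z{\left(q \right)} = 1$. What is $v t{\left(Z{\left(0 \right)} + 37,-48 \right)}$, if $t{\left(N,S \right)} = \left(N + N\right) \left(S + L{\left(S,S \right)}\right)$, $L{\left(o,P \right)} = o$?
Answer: $590976$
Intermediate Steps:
$t{\left(N,S \right)} = 4 N S$ ($t{\left(N,S \right)} = \left(N + N\right) \left(S + S\right) = 2 N 2 S = 4 N S$)
$v = -81$
$v t{\left(Z{\left(0 \right)} + 37,-48 \right)} = - 81 \cdot 4 \left(1 + 37\right) \left(-48\right) = - 81 \cdot 4 \cdot 38 \left(-48\right) = \left(-81\right) \left(-7296\right) = 590976$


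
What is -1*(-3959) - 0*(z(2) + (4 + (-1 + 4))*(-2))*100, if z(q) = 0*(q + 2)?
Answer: 3959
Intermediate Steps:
z(q) = 0 (z(q) = 0*(2 + q) = 0)
-1*(-3959) - 0*(z(2) + (4 + (-1 + 4))*(-2))*100 = -1*(-3959) - 0*(0 + (4 + (-1 + 4))*(-2))*100 = 3959 - 0*(0 + (4 + 3)*(-2))*100 = 3959 - 0*(0 + 7*(-2))*100 = 3959 - 0*(0 - 14)*100 = 3959 - 0*(-14)*100 = 3959 - 0*100 = 3959 - 1*0 = 3959 + 0 = 3959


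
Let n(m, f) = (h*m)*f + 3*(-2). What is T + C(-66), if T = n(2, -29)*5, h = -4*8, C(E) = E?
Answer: 9184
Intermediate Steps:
h = -32
n(m, f) = -6 - 32*f*m (n(m, f) = (-32*m)*f + 3*(-2) = -32*f*m - 6 = -6 - 32*f*m)
T = 9250 (T = (-6 - 32*(-29)*2)*5 = (-6 + 1856)*5 = 1850*5 = 9250)
T + C(-66) = 9250 - 66 = 9184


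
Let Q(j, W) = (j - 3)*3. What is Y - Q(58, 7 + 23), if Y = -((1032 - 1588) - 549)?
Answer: 940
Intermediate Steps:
Y = 1105 (Y = -(-556 - 549) = -1*(-1105) = 1105)
Q(j, W) = -9 + 3*j (Q(j, W) = (-3 + j)*3 = -9 + 3*j)
Y - Q(58, 7 + 23) = 1105 - (-9 + 3*58) = 1105 - (-9 + 174) = 1105 - 1*165 = 1105 - 165 = 940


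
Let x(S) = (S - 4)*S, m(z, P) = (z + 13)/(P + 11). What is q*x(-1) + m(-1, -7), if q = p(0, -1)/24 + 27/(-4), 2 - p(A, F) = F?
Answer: -241/8 ≈ -30.125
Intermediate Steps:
p(A, F) = 2 - F
q = -53/8 (q = (2 - 1*(-1))/24 + 27/(-4) = (2 + 1)*(1/24) + 27*(-¼) = 3*(1/24) - 27/4 = ⅛ - 27/4 = -53/8 ≈ -6.6250)
m(z, P) = (13 + z)/(11 + P)
x(S) = S*(-4 + S) (x(S) = (-4 + S)*S = S*(-4 + S))
q*x(-1) + m(-1, -7) = -(-53)*(-4 - 1)/8 + (13 - 1)/(11 - 7) = -(-53)*(-5)/8 + 12/4 = -53/8*5 + (¼)*12 = -265/8 + 3 = -241/8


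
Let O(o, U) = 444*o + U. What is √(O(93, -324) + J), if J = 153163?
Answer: √194131 ≈ 440.60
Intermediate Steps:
O(o, U) = U + 444*o
√(O(93, -324) + J) = √((-324 + 444*93) + 153163) = √((-324 + 41292) + 153163) = √(40968 + 153163) = √194131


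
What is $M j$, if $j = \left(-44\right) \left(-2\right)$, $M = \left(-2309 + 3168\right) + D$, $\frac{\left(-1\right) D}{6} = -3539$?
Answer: $1944184$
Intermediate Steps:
$D = 21234$ ($D = \left(-6\right) \left(-3539\right) = 21234$)
$M = 22093$ ($M = \left(-2309 + 3168\right) + 21234 = 859 + 21234 = 22093$)
$j = 88$
$M j = 22093 \cdot 88 = 1944184$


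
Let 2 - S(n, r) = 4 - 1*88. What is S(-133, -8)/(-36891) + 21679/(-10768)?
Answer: -800686037/397242288 ≈ -2.0156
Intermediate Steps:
S(n, r) = 86 (S(n, r) = 2 - (4 - 1*88) = 2 - (4 - 88) = 2 - 1*(-84) = 2 + 84 = 86)
S(-133, -8)/(-36891) + 21679/(-10768) = 86/(-36891) + 21679/(-10768) = 86*(-1/36891) + 21679*(-1/10768) = -86/36891 - 21679/10768 = -800686037/397242288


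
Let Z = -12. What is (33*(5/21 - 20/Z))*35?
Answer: 2200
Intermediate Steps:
(33*(5/21 - 20/Z))*35 = (33*(5/21 - 20/(-12)))*35 = (33*(5*(1/21) - 20*(-1/12)))*35 = (33*(5/21 + 5/3))*35 = (33*(40/21))*35 = (440/7)*35 = 2200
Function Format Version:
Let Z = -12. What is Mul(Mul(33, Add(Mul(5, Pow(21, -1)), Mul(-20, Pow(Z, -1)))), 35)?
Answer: 2200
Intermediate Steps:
Mul(Mul(33, Add(Mul(5, Pow(21, -1)), Mul(-20, Pow(Z, -1)))), 35) = Mul(Mul(33, Add(Mul(5, Pow(21, -1)), Mul(-20, Pow(-12, -1)))), 35) = Mul(Mul(33, Add(Mul(5, Rational(1, 21)), Mul(-20, Rational(-1, 12)))), 35) = Mul(Mul(33, Add(Rational(5, 21), Rational(5, 3))), 35) = Mul(Mul(33, Rational(40, 21)), 35) = Mul(Rational(440, 7), 35) = 2200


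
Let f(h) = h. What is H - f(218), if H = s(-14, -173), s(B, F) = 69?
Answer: -149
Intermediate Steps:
H = 69
H - f(218) = 69 - 1*218 = 69 - 218 = -149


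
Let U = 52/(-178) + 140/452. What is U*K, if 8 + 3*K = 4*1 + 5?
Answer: 59/10057 ≈ 0.0058666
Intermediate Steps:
K = 1/3 (K = -8/3 + (4*1 + 5)/3 = -8/3 + (4 + 5)/3 = -8/3 + (1/3)*9 = -8/3 + 3 = 1/3 ≈ 0.33333)
U = 177/10057 (U = 52*(-1/178) + 140*(1/452) = -26/89 + 35/113 = 177/10057 ≈ 0.017600)
U*K = (177/10057)*(1/3) = 59/10057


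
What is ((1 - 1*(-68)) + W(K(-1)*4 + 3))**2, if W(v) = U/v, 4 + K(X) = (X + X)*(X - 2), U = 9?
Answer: 589824/121 ≈ 4874.6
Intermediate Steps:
K(X) = -4 + 2*X*(-2 + X) (K(X) = -4 + (X + X)*(X - 2) = -4 + (2*X)*(-2 + X) = -4 + 2*X*(-2 + X))
W(v) = 9/v
((1 - 1*(-68)) + W(K(-1)*4 + 3))**2 = ((1 - 1*(-68)) + 9/((-4 - 4*(-1) + 2*(-1)**2)*4 + 3))**2 = ((1 + 68) + 9/((-4 + 4 + 2*1)*4 + 3))**2 = (69 + 9/((-4 + 4 + 2)*4 + 3))**2 = (69 + 9/(2*4 + 3))**2 = (69 + 9/(8 + 3))**2 = (69 + 9/11)**2 = (768/11)**2 = 589824/121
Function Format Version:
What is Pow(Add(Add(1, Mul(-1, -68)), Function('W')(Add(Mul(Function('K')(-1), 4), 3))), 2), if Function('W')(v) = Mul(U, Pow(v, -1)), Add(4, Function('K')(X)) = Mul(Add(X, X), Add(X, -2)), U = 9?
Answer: Rational(589824, 121) ≈ 4874.6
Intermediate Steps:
Function('K')(X) = Add(-4, Mul(2, X, Add(-2, X))) (Function('K')(X) = Add(-4, Mul(Add(X, X), Add(X, -2))) = Add(-4, Mul(Mul(2, X), Add(-2, X))) = Add(-4, Mul(2, X, Add(-2, X))))
Function('W')(v) = Mul(9, Pow(v, -1))
Pow(Add(Add(1, Mul(-1, -68)), Function('W')(Add(Mul(Function('K')(-1), 4), 3))), 2) = Pow(Add(Add(1, Mul(-1, -68)), Mul(9, Pow(Add(Mul(Add(-4, Mul(-4, -1), Mul(2, Pow(-1, 2))), 4), 3), -1))), 2) = Pow(Add(Add(1, 68), Mul(9, Pow(Add(Mul(Add(-4, 4, Mul(2, 1)), 4), 3), -1))), 2) = Pow(Add(69, Mul(9, Pow(Add(Mul(Add(-4, 4, 2), 4), 3), -1))), 2) = Pow(Add(69, Mul(9, Pow(Add(Mul(2, 4), 3), -1))), 2) = Pow(Add(69, Mul(9, Pow(Add(8, 3), -1))), 2) = Pow(Add(69, Mul(9, Pow(11, -1))), 2) = Pow(Add(69, Mul(9, Rational(1, 11))), 2) = Pow(Add(69, Rational(9, 11)), 2) = Pow(Rational(768, 11), 2) = Rational(589824, 121)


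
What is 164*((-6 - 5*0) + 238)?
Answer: 38048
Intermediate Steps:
164*((-6 - 5*0) + 238) = 164*((-6 + 0) + 238) = 164*(-6 + 238) = 164*232 = 38048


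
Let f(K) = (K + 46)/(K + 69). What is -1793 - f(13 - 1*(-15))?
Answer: -173995/97 ≈ -1793.8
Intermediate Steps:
f(K) = (46 + K)/(69 + K)
-1793 - f(13 - 1*(-15)) = -1793 - (46 + (13 - 1*(-15)))/(69 + (13 - 1*(-15))) = -1793 - (46 + (13 + 15))/(69 + (13 + 15)) = -1793 - (46 + 28)/(69 + 28) = -1793 - 74/97 = -173995/97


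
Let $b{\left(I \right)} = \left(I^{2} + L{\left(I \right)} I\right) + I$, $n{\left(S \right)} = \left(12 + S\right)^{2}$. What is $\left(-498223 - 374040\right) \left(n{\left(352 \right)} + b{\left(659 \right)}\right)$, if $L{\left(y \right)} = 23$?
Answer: $-508174317959$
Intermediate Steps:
$b{\left(I \right)} = I^{2} + 24 I$ ($b{\left(I \right)} = \left(I^{2} + 23 I\right) + I = I^{2} + 24 I$)
$\left(-498223 - 374040\right) \left(n{\left(352 \right)} + b{\left(659 \right)}\right) = \left(-498223 - 374040\right) \left(\left(12 + 352\right)^{2} + 659 \left(24 + 659\right)\right) = - 872263 \left(364^{2} + 659 \cdot 683\right) = - 872263 \left(132496 + 450097\right) = \left(-872263\right) 582593 = -508174317959$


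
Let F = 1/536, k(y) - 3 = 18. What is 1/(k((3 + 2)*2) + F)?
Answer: 536/11257 ≈ 0.047615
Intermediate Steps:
k(y) = 21 (k(y) = 3 + 18 = 21)
F = 1/536 ≈ 0.0018657
1/(k((3 + 2)*2) + F) = 1/(21 + 1/536) = 1/(11257/536) = 536/11257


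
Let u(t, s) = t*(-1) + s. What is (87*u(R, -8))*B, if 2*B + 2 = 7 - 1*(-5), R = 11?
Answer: -8265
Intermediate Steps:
u(t, s) = s - t (u(t, s) = -t + s = s - t)
B = 5 (B = -1 + (7 - 1*(-5))/2 = -1 + (7 + 5)/2 = -1 + (½)*12 = -1 + 6 = 5)
(87*u(R, -8))*B = (87*(-8 - 1*11))*5 = (87*(-8 - 11))*5 = (87*(-19))*5 = -1653*5 = -8265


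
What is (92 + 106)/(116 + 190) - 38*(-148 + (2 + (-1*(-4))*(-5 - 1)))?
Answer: 109831/17 ≈ 6460.6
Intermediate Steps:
(92 + 106)/(116 + 190) - 38*(-148 + (2 + (-1*(-4))*(-5 - 1))) = 198/306 - 38*(-148 + (2 + 4*(-6))) = 198*(1/306) - 38*(-148 + (2 - 24)) = 11/17 - 38*(-148 - 22) = 11/17 - 38*(-170) = 11/17 + 6460 = 109831/17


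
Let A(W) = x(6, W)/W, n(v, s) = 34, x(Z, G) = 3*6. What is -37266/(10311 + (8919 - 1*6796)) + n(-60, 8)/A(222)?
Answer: 7765087/18651 ≈ 416.34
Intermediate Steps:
x(Z, G) = 18
A(W) = 18/W
-37266/(10311 + (8919 - 1*6796)) + n(-60, 8)/A(222) = -37266/(10311 + (8919 - 1*6796)) + 34/((18/222)) = -37266/(10311 + (8919 - 6796)) + 34/((18*(1/222))) = -37266/(10311 + 2123) + 34/(3/37) = -37266/12434 + 34*(37/3) = -37266*1/12434 + 1258/3 = -18633/6217 + 1258/3 = 7765087/18651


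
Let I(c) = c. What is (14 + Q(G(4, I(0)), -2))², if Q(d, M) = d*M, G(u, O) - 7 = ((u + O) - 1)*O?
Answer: 0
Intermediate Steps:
G(u, O) = 7 + O*(-1 + O + u) (G(u, O) = 7 + ((u + O) - 1)*O = 7 + ((O + u) - 1)*O = 7 + (-1 + O + u)*O = 7 + O*(-1 + O + u))
Q(d, M) = M*d
(14 + Q(G(4, I(0)), -2))² = (14 - 2*(7 + 0² - 1*0 + 0*4))² = (14 - 2*(7 + 0 + 0 + 0))² = (14 - 2*7)² = (14 - 14)² = 0² = 0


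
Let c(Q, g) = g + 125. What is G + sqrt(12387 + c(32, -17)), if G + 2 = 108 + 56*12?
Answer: 778 + 7*sqrt(255) ≈ 889.78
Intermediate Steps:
c(Q, g) = 125 + g
G = 778 (G = -2 + (108 + 56*12) = -2 + (108 + 672) = -2 + 780 = 778)
G + sqrt(12387 + c(32, -17)) = 778 + sqrt(12387 + (125 - 17)) = 778 + sqrt(12387 + 108) = 778 + sqrt(12495) = 778 + 7*sqrt(255)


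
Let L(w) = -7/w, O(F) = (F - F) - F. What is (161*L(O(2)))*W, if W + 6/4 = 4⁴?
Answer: 573643/4 ≈ 1.4341e+5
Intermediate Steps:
W = 509/2 (W = -3/2 + 4⁴ = -3/2 + 256 = 509/2 ≈ 254.50)
O(F) = -F (O(F) = 0 - F = -F)
(161*L(O(2)))*W = (161*(-7/((-1*2))))*(509/2) = (161*(-7/(-2)))*(509/2) = (161*(-7*(-½)))*(509/2) = (161*(7/2))*(509/2) = (1127/2)*(509/2) = 573643/4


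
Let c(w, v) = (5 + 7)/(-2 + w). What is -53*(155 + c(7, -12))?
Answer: -41711/5 ≈ -8342.2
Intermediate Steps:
c(w, v) = 12/(-2 + w)
-53*(155 + c(7, -12)) = -53*(155 + 12/(-2 + 7)) = -53*(155 + 12/5) = -53*787/5 = -41711/5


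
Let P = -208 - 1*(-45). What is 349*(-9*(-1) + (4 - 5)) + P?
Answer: 2629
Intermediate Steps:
P = -163 (P = -208 + 45 = -163)
349*(-9*(-1) + (4 - 5)) + P = 349*(-9*(-1) + (4 - 5)) - 163 = 349*(9 - 1) - 163 = 349*8 - 163 = 2792 - 163 = 2629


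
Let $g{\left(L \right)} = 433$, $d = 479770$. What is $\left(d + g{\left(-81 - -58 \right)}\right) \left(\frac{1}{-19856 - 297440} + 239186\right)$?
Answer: $\frac{36443931536894165}{317296} \approx 1.1486 \cdot 10^{11}$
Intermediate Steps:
$\left(d + g{\left(-81 - -58 \right)}\right) \left(\frac{1}{-19856 - 297440} + 239186\right) = \left(479770 + 433\right) \left(\frac{1}{-19856 - 297440} + 239186\right) = 480203 \left(\frac{1}{-317296} + 239186\right) = 480203 \left(- \frac{1}{317296} + 239186\right) = 480203 \cdot \frac{75892761055}{317296} = \frac{36443931536894165}{317296}$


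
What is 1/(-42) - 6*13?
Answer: -3277/42 ≈ -78.024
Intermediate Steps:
1/(-42) - 6*13 = -1/42 - 78 = -3277/42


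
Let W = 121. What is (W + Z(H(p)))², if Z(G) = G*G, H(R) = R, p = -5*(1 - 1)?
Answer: 14641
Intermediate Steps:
p = 0 (p = -5*0 = 0)
Z(G) = G²
(W + Z(H(p)))² = (121 + 0²)² = (121 + 0)² = 121² = 14641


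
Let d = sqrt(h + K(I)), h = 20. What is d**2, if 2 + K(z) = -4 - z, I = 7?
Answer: 7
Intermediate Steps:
K(z) = -6 - z (K(z) = -2 + (-4 - z) = -6 - z)
d = sqrt(7) (d = sqrt(20 + (-6 - 1*7)) = sqrt(20 + (-6 - 7)) = sqrt(20 - 13) = sqrt(7) ≈ 2.6458)
d**2 = (sqrt(7))**2 = 7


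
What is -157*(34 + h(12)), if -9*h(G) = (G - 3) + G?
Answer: -14915/3 ≈ -4971.7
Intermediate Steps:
h(G) = 1/3 - 2*G/9 (h(G) = -((G - 3) + G)/9 = -((-3 + G) + G)/9 = -(-3 + 2*G)/9 = 1/3 - 2*G/9)
-157*(34 + h(12)) = -157*(34 + (1/3 - 2/9*12)) = -157*(34 + (1/3 - 8/3)) = -157*(34 - 7/3) = -157*95/3 = -14915/3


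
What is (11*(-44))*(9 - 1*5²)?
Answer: 7744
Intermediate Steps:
(11*(-44))*(9 - 1*5²) = -484*(9 - 1*25) = -484*(9 - 25) = -484*(-16) = 7744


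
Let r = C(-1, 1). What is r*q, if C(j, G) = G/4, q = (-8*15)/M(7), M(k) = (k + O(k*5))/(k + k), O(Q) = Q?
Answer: -10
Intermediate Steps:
M(k) = 3 (M(k) = (k + k*5)/(k + k) = (k + 5*k)/((2*k)) = (6*k)*(1/(2*k)) = 3)
q = -40 (q = -8*15/3 = -120*⅓ = -40)
C(j, G) = G/4 (C(j, G) = G*(¼) = G/4)
r = ¼ (r = (¼)*1 = ¼ ≈ 0.25000)
r*q = (¼)*(-40) = -10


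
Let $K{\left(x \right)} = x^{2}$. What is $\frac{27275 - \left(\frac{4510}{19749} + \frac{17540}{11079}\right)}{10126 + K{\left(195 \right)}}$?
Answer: $\frac{1989117008425}{3511799627607} \approx 0.56641$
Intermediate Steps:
$\frac{27275 - \left(\frac{4510}{19749} + \frac{17540}{11079}\right)}{10126 + K{\left(195 \right)}} = \frac{27275 - \left(\frac{4510}{19749} + \frac{17540}{11079}\right)}{10126 + 195^{2}} = \frac{27275 - \frac{132121250}{72933057}}{10126 + 38025} = \frac{27275 - \frac{132121250}{72933057}}{48151} = \left(27275 - \frac{132121250}{72933057}\right) \frac{1}{48151} = \frac{1989117008425}{72933057} \cdot \frac{1}{48151} = \frac{1989117008425}{3511799627607}$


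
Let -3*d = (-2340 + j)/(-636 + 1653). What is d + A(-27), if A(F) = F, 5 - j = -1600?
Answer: -27214/1017 ≈ -26.759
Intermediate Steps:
j = 1605 (j = 5 - 1*(-1600) = 5 + 1600 = 1605)
d = 245/1017 (d = -(-2340 + 1605)/(3*(-636 + 1653)) = -(-245)/1017 = -⅓*(-245/339) = 245/1017 ≈ 0.24090)
d + A(-27) = 245/1017 - 27 = -27214/1017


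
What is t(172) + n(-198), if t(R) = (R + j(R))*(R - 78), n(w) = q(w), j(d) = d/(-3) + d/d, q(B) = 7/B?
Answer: 2152781/198 ≈ 10873.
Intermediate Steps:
j(d) = 1 - d/3 (j(d) = d*(-⅓) + 1 = -d/3 + 1 = 1 - d/3)
n(w) = 7/w
t(R) = (1 + 2*R/3)*(-78 + R) (t(R) = (R + (1 - R/3))*(R - 78) = (1 + 2*R/3)*(-78 + R))
t(172) + n(-198) = (-78 - 51*172 + (⅔)*172²) + 7/(-198) = (-78 - 8772 + (⅔)*29584) + 7*(-1/198) = (-78 - 8772 + 59168/3) - 7/198 = 32618/3 - 7/198 = 2152781/198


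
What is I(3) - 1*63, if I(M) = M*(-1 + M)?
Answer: -57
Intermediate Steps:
I(3) - 1*63 = 3*(-1 + 3) - 1*63 = 3*2 - 63 = 6 - 63 = -57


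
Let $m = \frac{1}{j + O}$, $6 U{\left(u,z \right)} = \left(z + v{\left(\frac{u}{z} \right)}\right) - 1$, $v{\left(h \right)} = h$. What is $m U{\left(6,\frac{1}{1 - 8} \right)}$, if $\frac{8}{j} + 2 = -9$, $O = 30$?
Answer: $- \frac{1661}{6762} \approx -0.24564$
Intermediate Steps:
$j = - \frac{8}{11}$ ($j = \frac{8}{-2 - 9} = \frac{8}{-11} = 8 \left(- \frac{1}{11}\right) = - \frac{8}{11} \approx -0.72727$)
$U{\left(u,z \right)} = - \frac{1}{6} + \frac{z}{6} + \frac{u}{6 z}$ ($U{\left(u,z \right)} = \frac{\left(z + \frac{u}{z}\right) - 1}{6} = \frac{-1 + z + \frac{u}{z}}{6} = - \frac{1}{6} + \frac{z}{6} + \frac{u}{6 z}$)
$m = \frac{11}{322}$ ($m = \frac{1}{- \frac{8}{11} + 30} = \frac{1}{\frac{322}{11}} = \frac{11}{322} \approx 0.034162$)
$m U{\left(6,\frac{1}{1 - 8} \right)} = \frac{11 \frac{6 + \frac{-1 + \frac{1}{1 - 8}}{1 - 8}}{6 \frac{1}{1 - 8}}}{322} = \frac{11 \frac{6 + \frac{-1 + \frac{1}{-7}}{-7}}{6 \frac{1}{-7}}}{322} = \frac{11 \frac{6 - \frac{-1 - \frac{1}{7}}{7}}{6 \left(- \frac{1}{7}\right)}}{322} = \frac{11 \cdot \frac{1}{6} \left(-7\right) \left(6 - - \frac{8}{49}\right)}{322} = \frac{11 \cdot \frac{1}{6} \left(-7\right) \left(6 + \frac{8}{49}\right)}{322} = \frac{11 \cdot \frac{1}{6} \left(-7\right) \frac{302}{49}}{322} = \frac{11}{322} \left(- \frac{151}{21}\right) = - \frac{1661}{6762}$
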